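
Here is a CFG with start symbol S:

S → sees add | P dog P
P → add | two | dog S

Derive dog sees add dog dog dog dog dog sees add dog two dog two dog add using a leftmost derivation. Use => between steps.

S => P dog P   [S → P dog P]
P dog P => dog S dog P   [P → dog S]
dog S dog P => dog sees add dog P   [S → sees add]
dog sees add dog P => dog sees add dog dog S   [P → dog S]
dog sees add dog dog S => dog sees add dog dog P dog P   [S → P dog P]
dog sees add dog dog P dog P => dog sees add dog dog dog S dog P   [P → dog S]
dog sees add dog dog dog S dog P => dog sees add dog dog dog P dog P dog P   [S → P dog P]
dog sees add dog dog dog P dog P dog P => dog sees add dog dog dog dog S dog P dog P   [P → dog S]
dog sees add dog dog dog dog S dog P dog P => dog sees add dog dog dog dog P dog P dog P dog P   [S → P dog P]
dog sees add dog dog dog dog P dog P dog P dog P => dog sees add dog dog dog dog dog S dog P dog P dog P   [P → dog S]
dog sees add dog dog dog dog dog S dog P dog P dog P => dog sees add dog dog dog dog dog sees add dog P dog P dog P   [S → sees add]
dog sees add dog dog dog dog dog sees add dog P dog P dog P => dog sees add dog dog dog dog dog sees add dog two dog P dog P   [P → two]
dog sees add dog dog dog dog dog sees add dog two dog P dog P => dog sees add dog dog dog dog dog sees add dog two dog two dog P   [P → two]
dog sees add dog dog dog dog dog sees add dog two dog two dog P => dog sees add dog dog dog dog dog sees add dog two dog two dog add   [P → add]

S => P dog P => dog S dog P => dog sees add dog P => dog sees add dog dog S => dog sees add dog dog P dog P => dog sees add dog dog dog S dog P => dog sees add dog dog dog P dog P dog P => dog sees add dog dog dog dog S dog P dog P => dog sees add dog dog dog dog P dog P dog P dog P => dog sees add dog dog dog dog dog S dog P dog P dog P => dog sees add dog dog dog dog dog sees add dog P dog P dog P => dog sees add dog dog dog dog dog sees add dog two dog P dog P => dog sees add dog dog dog dog dog sees add dog two dog two dog P => dog sees add dog dog dog dog dog sees add dog two dog two dog add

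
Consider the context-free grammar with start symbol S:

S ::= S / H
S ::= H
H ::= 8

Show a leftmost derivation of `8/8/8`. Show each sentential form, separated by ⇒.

S ⇒ S/H ⇒ S/H/H ⇒ H/H/H ⇒ 8/H/H ⇒ 8/8/H ⇒ 8/8/8

S ⇒ S/H   [S ::= S / H]
S/H ⇒ S/H/H   [S ::= S / H]
S/H/H ⇒ H/H/H   [S ::= H]
H/H/H ⇒ 8/H/H   [H ::= 8]
8/H/H ⇒ 8/8/H   [H ::= 8]
8/8/H ⇒ 8/8/8   [H ::= 8]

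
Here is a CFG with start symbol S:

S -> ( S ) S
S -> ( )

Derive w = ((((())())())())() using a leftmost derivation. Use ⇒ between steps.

S ⇒ (S)S   [S -> ( S ) S]
(S)S ⇒ ((S)S)S   [S -> ( S ) S]
((S)S)S ⇒ (((S)S)S)S   [S -> ( S ) S]
(((S)S)S)S ⇒ ((((S)S)S)S)S   [S -> ( S ) S]
((((S)S)S)S)S ⇒ ((((())S)S)S)S   [S -> ( )]
((((())S)S)S)S ⇒ ((((())())S)S)S   [S -> ( )]
((((())())S)S)S ⇒ ((((())())())S)S   [S -> ( )]
((((())())())S)S ⇒ ((((())())())())S   [S -> ( )]
((((())())())())S ⇒ ((((())())())())()   [S -> ( )]

S⇒(S)S⇒((S)S)S⇒(((S)S)S)S⇒((((S)S)S)S)S⇒((((())S)S)S)S⇒((((())())S)S)S⇒((((())())())S)S⇒((((())())())())S⇒((((())())())())()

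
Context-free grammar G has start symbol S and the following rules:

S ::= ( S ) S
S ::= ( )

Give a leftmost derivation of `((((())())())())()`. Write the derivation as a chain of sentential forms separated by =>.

S => (S)S   [S ::= ( S ) S]
(S)S => ((S)S)S   [S ::= ( S ) S]
((S)S)S => (((S)S)S)S   [S ::= ( S ) S]
(((S)S)S)S => ((((S)S)S)S)S   [S ::= ( S ) S]
((((S)S)S)S)S => ((((())S)S)S)S   [S ::= ( )]
((((())S)S)S)S => ((((())())S)S)S   [S ::= ( )]
((((())())S)S)S => ((((())())())S)S   [S ::= ( )]
((((())())())S)S => ((((())())())())S   [S ::= ( )]
((((())())())())S => ((((())())())())()   [S ::= ( )]

S => (S)S => ((S)S)S => (((S)S)S)S => ((((S)S)S)S)S => ((((())S)S)S)S => ((((())())S)S)S => ((((())())())S)S => ((((())())())())S => ((((())())())())()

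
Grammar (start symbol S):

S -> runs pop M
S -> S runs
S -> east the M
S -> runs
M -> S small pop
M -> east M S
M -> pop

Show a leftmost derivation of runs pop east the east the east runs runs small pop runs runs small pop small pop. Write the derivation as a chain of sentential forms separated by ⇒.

S ⇒ runs pop M   [S -> runs pop M]
runs pop M ⇒ runs pop S small pop   [M -> S small pop]
runs pop S small pop ⇒ runs pop east the M small pop   [S -> east the M]
runs pop east the M small pop ⇒ runs pop east the S small pop small pop   [M -> S small pop]
runs pop east the S small pop small pop ⇒ runs pop east the east the M small pop small pop   [S -> east the M]
runs pop east the east the M small pop small pop ⇒ runs pop east the east the east M S small pop small pop   [M -> east M S]
runs pop east the east the east M S small pop small pop ⇒ runs pop east the east the east S small pop S small pop small pop   [M -> S small pop]
runs pop east the east the east S small pop S small pop small pop ⇒ runs pop east the east the east S runs small pop S small pop small pop   [S -> S runs]
runs pop east the east the east S runs small pop S small pop small pop ⇒ runs pop east the east the east runs runs small pop S small pop small pop   [S -> runs]
runs pop east the east the east runs runs small pop S small pop small pop ⇒ runs pop east the east the east runs runs small pop S runs small pop small pop   [S -> S runs]
runs pop east the east the east runs runs small pop S runs small pop small pop ⇒ runs pop east the east the east runs runs small pop runs runs small pop small pop   [S -> runs]

S ⇒ runs pop M ⇒ runs pop S small pop ⇒ runs pop east the M small pop ⇒ runs pop east the S small pop small pop ⇒ runs pop east the east the M small pop small pop ⇒ runs pop east the east the east M S small pop small pop ⇒ runs pop east the east the east S small pop S small pop small pop ⇒ runs pop east the east the east S runs small pop S small pop small pop ⇒ runs pop east the east the east runs runs small pop S small pop small pop ⇒ runs pop east the east the east runs runs small pop S runs small pop small pop ⇒ runs pop east the east the east runs runs small pop runs runs small pop small pop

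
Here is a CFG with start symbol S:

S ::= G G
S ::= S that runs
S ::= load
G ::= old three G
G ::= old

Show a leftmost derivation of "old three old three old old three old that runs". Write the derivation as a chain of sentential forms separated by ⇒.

S ⇒ S that runs ⇒ G G that runs ⇒ old three G G that runs ⇒ old three old three G G that runs ⇒ old three old three old G that runs ⇒ old three old three old old three G that runs ⇒ old three old three old old three old that runs

S ⇒ S that runs   [S ::= S that runs]
S that runs ⇒ G G that runs   [S ::= G G]
G G that runs ⇒ old three G G that runs   [G ::= old three G]
old three G G that runs ⇒ old three old three G G that runs   [G ::= old three G]
old three old three G G that runs ⇒ old three old three old G that runs   [G ::= old]
old three old three old G that runs ⇒ old three old three old old three G that runs   [G ::= old three G]
old three old three old old three G that runs ⇒ old three old three old old three old that runs   [G ::= old]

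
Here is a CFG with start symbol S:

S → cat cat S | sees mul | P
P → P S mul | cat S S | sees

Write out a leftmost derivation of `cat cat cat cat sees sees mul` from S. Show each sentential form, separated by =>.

S => cat cat S => cat cat cat cat S => cat cat cat cat P => cat cat cat cat P S mul => cat cat cat cat sees S mul => cat cat cat cat sees P mul => cat cat cat cat sees sees mul

S => cat cat S   [S → cat cat S]
cat cat S => cat cat cat cat S   [S → cat cat S]
cat cat cat cat S => cat cat cat cat P   [S → P]
cat cat cat cat P => cat cat cat cat P S mul   [P → P S mul]
cat cat cat cat P S mul => cat cat cat cat sees S mul   [P → sees]
cat cat cat cat sees S mul => cat cat cat cat sees P mul   [S → P]
cat cat cat cat sees P mul => cat cat cat cat sees sees mul   [P → sees]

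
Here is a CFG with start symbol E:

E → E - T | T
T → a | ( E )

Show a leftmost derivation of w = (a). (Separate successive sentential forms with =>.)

E => T => (E) => (T) => (a)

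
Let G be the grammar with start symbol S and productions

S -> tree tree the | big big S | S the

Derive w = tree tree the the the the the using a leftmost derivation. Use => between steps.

S => S the => S the the => S the the the => S the the the the => tree tree the the the the the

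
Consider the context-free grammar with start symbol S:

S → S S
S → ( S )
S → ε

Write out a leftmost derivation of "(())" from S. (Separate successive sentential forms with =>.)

S => (S)   [S → ( S )]
(S) => (SS)   [S → S S]
(SS) => (SSS)   [S → S S]
(SSS) => (SSSS)   [S → S S]
(SSSS) => ((S)SSS)   [S → ( S )]
((S)SSS) => (()SSS)   [S → ε]
(()SSS) => (()SS)   [S → ε]
(()SS) => (()S)   [S → ε]
(()S) => (())   [S → ε]

S => (S) => (SS) => (SSS) => (SSSS) => ((S)SSS) => (()SSS) => (()SS) => (()S) => (())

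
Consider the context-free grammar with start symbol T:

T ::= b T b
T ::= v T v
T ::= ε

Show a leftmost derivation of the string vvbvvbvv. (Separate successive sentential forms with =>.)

T => vTv => vvTvv => vvbTbvv => vvbvTvbvv => vvbvvbvv

T => vTv   [T ::= v T v]
vTv => vvTvv   [T ::= v T v]
vvTvv => vvbTbvv   [T ::= b T b]
vvbTbvv => vvbvTvbvv   [T ::= v T v]
vvbvTvbvv => vvbvvbvv   [T ::= ε]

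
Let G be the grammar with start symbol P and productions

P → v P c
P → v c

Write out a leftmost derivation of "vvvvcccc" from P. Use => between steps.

P => vPc => vvPcc => vvvPccc => vvvvcccc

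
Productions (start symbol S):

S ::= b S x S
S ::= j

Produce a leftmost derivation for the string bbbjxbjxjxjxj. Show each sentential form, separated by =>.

S => bSxS => bbSxSxS => bbbSxSxSxS => bbbjxSxSxS => bbbjxbSxSxSxS => bbbjxbjxSxSxS => bbbjxbjxjxSxS => bbbjxbjxjxjxS => bbbjxbjxjxjxj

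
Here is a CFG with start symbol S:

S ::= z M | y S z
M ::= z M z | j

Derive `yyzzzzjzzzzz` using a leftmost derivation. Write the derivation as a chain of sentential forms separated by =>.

S => ySz   [S ::= y S z]
ySz => yySzz   [S ::= y S z]
yySzz => yyzMzz   [S ::= z M]
yyzMzz => yyzzMzzz   [M ::= z M z]
yyzzMzzz => yyzzzMzzzz   [M ::= z M z]
yyzzzMzzzz => yyzzzzMzzzzz   [M ::= z M z]
yyzzzzMzzzzz => yyzzzzjzzzzz   [M ::= j]

S => ySz => yySzz => yyzMzz => yyzzMzzz => yyzzzMzzzz => yyzzzzMzzzzz => yyzzzzjzzzzz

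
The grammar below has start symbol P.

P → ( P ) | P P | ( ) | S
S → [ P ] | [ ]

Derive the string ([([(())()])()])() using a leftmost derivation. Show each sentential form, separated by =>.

P => PP   [P → P P]
PP => (P)P   [P → ( P )]
(P)P => (S)P   [P → S]
(S)P => ([P])P   [S → [ P ]]
([P])P => ([PP])P   [P → P P]
([PP])P => ([(P)P])P   [P → ( P )]
([(P)P])P => ([(S)P])P   [P → S]
([(S)P])P => ([([P])P])P   [S → [ P ]]
([([P])P])P => ([([PP])P])P   [P → P P]
([([PP])P])P => ([([(P)P])P])P   [P → ( P )]
([([(P)P])P])P => ([([(())P])P])P   [P → ( )]
([([(())P])P])P => ([([(())()])P])P   [P → ( )]
([([(())()])P])P => ([([(())()])()])P   [P → ( )]
([([(())()])()])P => ([([(())()])()])()   [P → ( )]

P => PP => (P)P => (S)P => ([P])P => ([PP])P => ([(P)P])P => ([(S)P])P => ([([P])P])P => ([([PP])P])P => ([([(P)P])P])P => ([([(())P])P])P => ([([(())()])P])P => ([([(())()])()])P => ([([(())()])()])()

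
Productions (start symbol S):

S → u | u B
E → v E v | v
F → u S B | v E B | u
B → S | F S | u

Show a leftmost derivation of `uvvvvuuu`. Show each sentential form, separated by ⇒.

S ⇒ uB   [S → u B]
uB ⇒ uFS   [B → F S]
uFS ⇒ uvEBS   [F → v E B]
uvEBS ⇒ uvvEvBS   [E → v E v]
uvvEvBS ⇒ uvvvvBS   [E → v]
uvvvvBS ⇒ uvvvvSS   [B → S]
uvvvvSS ⇒ uvvvvuS   [S → u]
uvvvvuS ⇒ uvvvvuuB   [S → u B]
uvvvvuuB ⇒ uvvvvuuu   [B → u]

S ⇒ uB ⇒ uFS ⇒ uvEBS ⇒ uvvEvBS ⇒ uvvvvBS ⇒ uvvvvSS ⇒ uvvvvuS ⇒ uvvvvuuB ⇒ uvvvvuuu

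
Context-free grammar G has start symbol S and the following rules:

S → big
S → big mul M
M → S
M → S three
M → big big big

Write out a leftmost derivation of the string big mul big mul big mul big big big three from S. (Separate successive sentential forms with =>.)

S => big mul M => big mul S => big mul big mul M => big mul big mul S three => big mul big mul big mul M three => big mul big mul big mul big big big three

S => big mul M   [S → big mul M]
big mul M => big mul S   [M → S]
big mul S => big mul big mul M   [S → big mul M]
big mul big mul M => big mul big mul S three   [M → S three]
big mul big mul S three => big mul big mul big mul M three   [S → big mul M]
big mul big mul big mul M three => big mul big mul big mul big big big three   [M → big big big]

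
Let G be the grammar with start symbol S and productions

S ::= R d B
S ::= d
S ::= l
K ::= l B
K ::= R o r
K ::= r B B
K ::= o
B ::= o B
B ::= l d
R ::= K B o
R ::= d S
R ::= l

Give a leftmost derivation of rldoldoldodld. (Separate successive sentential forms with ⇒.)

S ⇒ RdB ⇒ KBodB ⇒ rBBBodB ⇒ rldBBodB ⇒ rldoBBodB ⇒ rldoldBodB ⇒ rldoldoBodB ⇒ rldoldoldodB ⇒ rldoldoldodld

S ⇒ RdB   [S ::= R d B]
RdB ⇒ KBodB   [R ::= K B o]
KBodB ⇒ rBBBodB   [K ::= r B B]
rBBBodB ⇒ rldBBodB   [B ::= l d]
rldBBodB ⇒ rldoBBodB   [B ::= o B]
rldoBBodB ⇒ rldoldBodB   [B ::= l d]
rldoldBodB ⇒ rldoldoBodB   [B ::= o B]
rldoldoBodB ⇒ rldoldoldodB   [B ::= l d]
rldoldoldodB ⇒ rldoldoldodld   [B ::= l d]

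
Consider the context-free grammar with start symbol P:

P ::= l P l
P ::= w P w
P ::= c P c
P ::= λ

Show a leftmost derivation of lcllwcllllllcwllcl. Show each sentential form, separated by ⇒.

P ⇒ lPl ⇒ lcPcl ⇒ lclPlcl ⇒ lcllPllcl ⇒ lcllwPwllcl ⇒ lcllwcPcwllcl ⇒ lcllwclPlcwllcl ⇒ lcllwcllPllcwllcl ⇒ lcllwclllPlllcwllcl ⇒ lcllwcllllllcwllcl

P ⇒ lPl   [P ::= l P l]
lPl ⇒ lcPcl   [P ::= c P c]
lcPcl ⇒ lclPlcl   [P ::= l P l]
lclPlcl ⇒ lcllPllcl   [P ::= l P l]
lcllPllcl ⇒ lcllwPwllcl   [P ::= w P w]
lcllwPwllcl ⇒ lcllwcPcwllcl   [P ::= c P c]
lcllwcPcwllcl ⇒ lcllwclPlcwllcl   [P ::= l P l]
lcllwclPlcwllcl ⇒ lcllwcllPllcwllcl   [P ::= l P l]
lcllwcllPllcwllcl ⇒ lcllwclllPlllcwllcl   [P ::= l P l]
lcllwclllPlllcwllcl ⇒ lcllwcllllllcwllcl   [P ::= λ]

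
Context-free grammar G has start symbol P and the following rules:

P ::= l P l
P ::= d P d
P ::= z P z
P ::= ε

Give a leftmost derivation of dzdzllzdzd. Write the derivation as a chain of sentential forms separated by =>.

P=>dPd=>dzPzd=>dzdPdzd=>dzdzPzdzd=>dzdzlPlzdzd=>dzdzllzdzd

P => dPd   [P ::= d P d]
dPd => dzPzd   [P ::= z P z]
dzPzd => dzdPdzd   [P ::= d P d]
dzdPdzd => dzdzPzdzd   [P ::= z P z]
dzdzPzdzd => dzdzlPlzdzd   [P ::= l P l]
dzdzlPlzdzd => dzdzllzdzd   [P ::= ε]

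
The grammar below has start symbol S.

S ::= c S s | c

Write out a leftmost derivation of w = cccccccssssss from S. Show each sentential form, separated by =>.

S => cSs => ccSss => cccSsss => ccccSssss => cccccSsssss => ccccccSssssss => cccccccssssss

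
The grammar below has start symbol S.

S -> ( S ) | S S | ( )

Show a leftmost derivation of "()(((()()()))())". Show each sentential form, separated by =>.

S => SS   [S -> S S]
SS => ()S   [S -> ( )]
()S => ()(S)   [S -> ( S )]
()(S) => ()(SS)   [S -> S S]
()(SS) => ()((S)S)   [S -> ( S )]
()((S)S) => ()(((S))S)   [S -> ( S )]
()(((S))S) => ()(((SS))S)   [S -> S S]
()(((SS))S) => ()(((SSS))S)   [S -> S S]
()(((SSS))S) => ()(((()SS))S)   [S -> ( )]
()(((()SS))S) => ()(((()()S))S)   [S -> ( )]
()(((()()S))S) => ()(((()()()))S)   [S -> ( )]
()(((()()()))S) => ()(((()()()))())   [S -> ( )]

S => SS => ()S => ()(S) => ()(SS) => ()((S)S) => ()(((S))S) => ()(((SS))S) => ()(((SSS))S) => ()(((()SS))S) => ()(((()()S))S) => ()(((()()()))S) => ()(((()()()))())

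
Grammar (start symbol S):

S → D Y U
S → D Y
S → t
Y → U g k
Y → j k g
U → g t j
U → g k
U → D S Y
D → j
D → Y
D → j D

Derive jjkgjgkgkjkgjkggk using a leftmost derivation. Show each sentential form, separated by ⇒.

S ⇒ DY   [S → D Y]
DY ⇒ jDY   [D → j D]
jDY ⇒ jYY   [D → Y]
jYY ⇒ jjkgY   [Y → j k g]
jjkgY ⇒ jjkgUgk   [Y → U g k]
jjkgUgk ⇒ jjkgDSYgk   [U → D S Y]
jjkgDSYgk ⇒ jjkgjSYgk   [D → j]
jjkgjSYgk ⇒ jjkgjDYYgk   [S → D Y]
jjkgjDYYgk ⇒ jjkgjYYYgk   [D → Y]
jjkgjYYYgk ⇒ jjkgjUgkYYgk   [Y → U g k]
jjkgjUgkYYgk ⇒ jjkgjgkgkYYgk   [U → g k]
jjkgjgkgkYYgk ⇒ jjkgjgkgkjkgYgk   [Y → j k g]
jjkgjgkgkjkgYgk ⇒ jjkgjgkgkjkgjkggk   [Y → j k g]

S ⇒ DY ⇒ jDY ⇒ jYY ⇒ jjkgY ⇒ jjkgUgk ⇒ jjkgDSYgk ⇒ jjkgjSYgk ⇒ jjkgjDYYgk ⇒ jjkgjYYYgk ⇒ jjkgjUgkYYgk ⇒ jjkgjgkgkYYgk ⇒ jjkgjgkgkjkgYgk ⇒ jjkgjgkgkjkgjkggk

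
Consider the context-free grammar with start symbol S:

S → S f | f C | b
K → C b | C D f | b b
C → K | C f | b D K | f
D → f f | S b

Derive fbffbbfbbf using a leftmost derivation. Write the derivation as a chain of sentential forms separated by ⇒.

S ⇒ Sf   [S → S f]
Sf ⇒ fCf   [S → f C]
fCf ⇒ fKf   [C → K]
fKf ⇒ fCbf   [K → C b]
fCbf ⇒ fbDKbf   [C → b D K]
fbDKbf ⇒ fbffKbf   [D → f f]
fbffKbf ⇒ fbffCbbf   [K → C b]
fbffCbbf ⇒ fbffCfbbf   [C → C f]
fbffCfbbf ⇒ fbffKfbbf   [C → K]
fbffKfbbf ⇒ fbffbbfbbf   [K → b b]

S⇒Sf⇒fCf⇒fKf⇒fCbf⇒fbDKbf⇒fbffKbf⇒fbffCbbf⇒fbffCfbbf⇒fbffKfbbf⇒fbffbbfbbf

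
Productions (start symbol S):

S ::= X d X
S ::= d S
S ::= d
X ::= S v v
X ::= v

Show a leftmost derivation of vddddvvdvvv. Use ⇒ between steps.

S ⇒ XdX ⇒ vdX ⇒ vdSvv ⇒ vddSvv ⇒ vddXdXvv ⇒ vddSvvdXvv ⇒ vdddSvvdXvv ⇒ vddddvvdXvv ⇒ vddddvvdvvv

S ⇒ XdX   [S ::= X d X]
XdX ⇒ vdX   [X ::= v]
vdX ⇒ vdSvv   [X ::= S v v]
vdSvv ⇒ vddSvv   [S ::= d S]
vddSvv ⇒ vddXdXvv   [S ::= X d X]
vddXdXvv ⇒ vddSvvdXvv   [X ::= S v v]
vddSvvdXvv ⇒ vdddSvvdXvv   [S ::= d S]
vdddSvvdXvv ⇒ vddddvvdXvv   [S ::= d]
vddddvvdXvv ⇒ vddddvvdvvv   [X ::= v]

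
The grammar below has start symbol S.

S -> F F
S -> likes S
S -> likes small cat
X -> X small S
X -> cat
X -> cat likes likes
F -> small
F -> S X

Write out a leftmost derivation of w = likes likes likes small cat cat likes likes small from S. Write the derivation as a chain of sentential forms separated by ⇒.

S ⇒ F F   [S -> F F]
F F ⇒ S X F   [F -> S X]
S X F ⇒ likes S X F   [S -> likes S]
likes S X F ⇒ likes likes S X F   [S -> likes S]
likes likes S X F ⇒ likes likes likes small cat X F   [S -> likes small cat]
likes likes likes small cat X F ⇒ likes likes likes small cat cat likes likes F   [X -> cat likes likes]
likes likes likes small cat cat likes likes F ⇒ likes likes likes small cat cat likes likes small   [F -> small]

S ⇒ F F ⇒ S X F ⇒ likes S X F ⇒ likes likes S X F ⇒ likes likes likes small cat X F ⇒ likes likes likes small cat cat likes likes F ⇒ likes likes likes small cat cat likes likes small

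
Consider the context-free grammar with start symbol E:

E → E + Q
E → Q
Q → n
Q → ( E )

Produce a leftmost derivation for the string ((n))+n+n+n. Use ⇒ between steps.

E⇒E+Q⇒E+Q+Q⇒E+Q+Q+Q⇒Q+Q+Q+Q⇒(E)+Q+Q+Q⇒(Q)+Q+Q+Q⇒((E))+Q+Q+Q⇒((Q))+Q+Q+Q⇒((n))+Q+Q+Q⇒((n))+n+Q+Q⇒((n))+n+n+Q⇒((n))+n+n+n

E ⇒ E+Q   [E → E + Q]
E+Q ⇒ E+Q+Q   [E → E + Q]
E+Q+Q ⇒ E+Q+Q+Q   [E → E + Q]
E+Q+Q+Q ⇒ Q+Q+Q+Q   [E → Q]
Q+Q+Q+Q ⇒ (E)+Q+Q+Q   [Q → ( E )]
(E)+Q+Q+Q ⇒ (Q)+Q+Q+Q   [E → Q]
(Q)+Q+Q+Q ⇒ ((E))+Q+Q+Q   [Q → ( E )]
((E))+Q+Q+Q ⇒ ((Q))+Q+Q+Q   [E → Q]
((Q))+Q+Q+Q ⇒ ((n))+Q+Q+Q   [Q → n]
((n))+Q+Q+Q ⇒ ((n))+n+Q+Q   [Q → n]
((n))+n+Q+Q ⇒ ((n))+n+n+Q   [Q → n]
((n))+n+n+Q ⇒ ((n))+n+n+n   [Q → n]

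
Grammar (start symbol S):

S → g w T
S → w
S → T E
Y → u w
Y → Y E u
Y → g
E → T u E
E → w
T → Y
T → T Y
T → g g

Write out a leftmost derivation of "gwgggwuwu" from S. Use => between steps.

S => gwT   [S → g w T]
gwT => gwTY   [T → T Y]
gwTY => gwggY   [T → g g]
gwggY => gwggYEu   [Y → Y E u]
gwggYEu => gwggYEuEu   [Y → Y E u]
gwggYEuEu => gwgggEuEu   [Y → g]
gwgggEuEu => gwgggwuEu   [E → w]
gwgggwuEu => gwgggwuwu   [E → w]

S=>gwT=>gwTY=>gwggY=>gwggYEu=>gwggYEuEu=>gwgggEuEu=>gwgggwuEu=>gwgggwuwu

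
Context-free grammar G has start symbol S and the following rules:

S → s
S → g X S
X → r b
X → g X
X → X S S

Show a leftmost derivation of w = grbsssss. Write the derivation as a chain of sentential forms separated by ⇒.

S ⇒ gXS ⇒ gXSSS ⇒ gXSSSSS ⇒ grbSSSSS ⇒ grbsSSSS ⇒ grbssSSS ⇒ grbsssSS ⇒ grbssssS ⇒ grbsssss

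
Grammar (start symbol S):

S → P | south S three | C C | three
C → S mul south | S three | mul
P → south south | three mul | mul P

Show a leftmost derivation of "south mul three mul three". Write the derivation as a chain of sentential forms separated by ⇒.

S ⇒ south S three ⇒ south P three ⇒ south mul P three ⇒ south mul three mul three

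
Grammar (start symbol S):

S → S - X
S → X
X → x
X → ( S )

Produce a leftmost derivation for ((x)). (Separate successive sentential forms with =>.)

S => X   [S → X]
X => (S)   [X → ( S )]
(S) => (X)   [S → X]
(X) => ((S))   [X → ( S )]
((S)) => ((X))   [S → X]
((X)) => ((x))   [X → x]

S => X => (S) => (X) => ((S)) => ((X)) => ((x))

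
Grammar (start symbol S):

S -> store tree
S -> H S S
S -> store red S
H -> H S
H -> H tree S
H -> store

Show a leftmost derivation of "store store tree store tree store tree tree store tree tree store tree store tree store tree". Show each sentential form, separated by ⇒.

S ⇒ H S S ⇒ H tree S S S ⇒ H tree S tree S S S ⇒ H S tree S tree S S S ⇒ H S S tree S tree S S S ⇒ H S S S tree S tree S S S ⇒ store S S S tree S tree S S S ⇒ store store tree S S tree S tree S S S ⇒ store store tree store tree S tree S tree S S S ⇒ store store tree store tree store tree tree S tree S S S ⇒ store store tree store tree store tree tree store tree tree S S S ⇒ store store tree store tree store tree tree store tree tree store tree S S ⇒ store store tree store tree store tree tree store tree tree store tree store tree S ⇒ store store tree store tree store tree tree store tree tree store tree store tree store tree

S ⇒ H S S   [S -> H S S]
H S S ⇒ H tree S S S   [H -> H tree S]
H tree S S S ⇒ H tree S tree S S S   [H -> H tree S]
H tree S tree S S S ⇒ H S tree S tree S S S   [H -> H S]
H S tree S tree S S S ⇒ H S S tree S tree S S S   [H -> H S]
H S S tree S tree S S S ⇒ H S S S tree S tree S S S   [H -> H S]
H S S S tree S tree S S S ⇒ store S S S tree S tree S S S   [H -> store]
store S S S tree S tree S S S ⇒ store store tree S S tree S tree S S S   [S -> store tree]
store store tree S S tree S tree S S S ⇒ store store tree store tree S tree S tree S S S   [S -> store tree]
store store tree store tree S tree S tree S S S ⇒ store store tree store tree store tree tree S tree S S S   [S -> store tree]
store store tree store tree store tree tree S tree S S S ⇒ store store tree store tree store tree tree store tree tree S S S   [S -> store tree]
store store tree store tree store tree tree store tree tree S S S ⇒ store store tree store tree store tree tree store tree tree store tree S S   [S -> store tree]
store store tree store tree store tree tree store tree tree store tree S S ⇒ store store tree store tree store tree tree store tree tree store tree store tree S   [S -> store tree]
store store tree store tree store tree tree store tree tree store tree store tree S ⇒ store store tree store tree store tree tree store tree tree store tree store tree store tree   [S -> store tree]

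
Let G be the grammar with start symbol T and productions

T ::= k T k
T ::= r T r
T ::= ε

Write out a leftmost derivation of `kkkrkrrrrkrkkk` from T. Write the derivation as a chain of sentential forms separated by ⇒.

T⇒kTk⇒kkTkk⇒kkkTkkk⇒kkkrTrkkk⇒kkkrkTkrkkk⇒kkkrkrTrkrkkk⇒kkkrkrrTrrkrkkk⇒kkkrkrrrrkrkkk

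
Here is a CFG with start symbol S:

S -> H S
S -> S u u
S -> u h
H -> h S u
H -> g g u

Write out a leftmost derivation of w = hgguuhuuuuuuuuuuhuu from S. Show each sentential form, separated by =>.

S => HS => hSuS => hSuuuS => hSuuuuuS => hSuuuuuuuS => hSuuuuuuuuuS => hHSuuuuuuuuuS => hgguSuuuuuuuuuS => hgguuhuuuuuuuuuS => hgguuhuuuuuuuuuSuu => hgguuhuuuuuuuuuuhuu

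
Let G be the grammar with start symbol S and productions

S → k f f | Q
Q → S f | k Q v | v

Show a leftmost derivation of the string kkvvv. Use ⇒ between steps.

S ⇒ Q   [S → Q]
Q ⇒ kQv   [Q → k Q v]
kQv ⇒ kkQvv   [Q → k Q v]
kkQvv ⇒ kkvvv   [Q → v]

S⇒Q⇒kQv⇒kkQvv⇒kkvvv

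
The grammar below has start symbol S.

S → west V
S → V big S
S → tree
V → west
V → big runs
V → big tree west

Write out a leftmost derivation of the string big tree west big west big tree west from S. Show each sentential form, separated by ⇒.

S ⇒ V big S ⇒ big tree west big S ⇒ big tree west big west V ⇒ big tree west big west big tree west

S ⇒ V big S   [S → V big S]
V big S ⇒ big tree west big S   [V → big tree west]
big tree west big S ⇒ big tree west big west V   [S → west V]
big tree west big west V ⇒ big tree west big west big tree west   [V → big tree west]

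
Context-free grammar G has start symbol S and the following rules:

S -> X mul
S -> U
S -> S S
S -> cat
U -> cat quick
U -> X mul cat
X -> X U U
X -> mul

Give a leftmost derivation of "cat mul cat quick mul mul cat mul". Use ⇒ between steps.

S ⇒ S S   [S -> S S]
S S ⇒ cat S   [S -> cat]
cat S ⇒ cat X mul   [S -> X mul]
cat X mul ⇒ cat X U U mul   [X -> X U U]
cat X U U mul ⇒ cat mul U U mul   [X -> mul]
cat mul U U mul ⇒ cat mul cat quick U mul   [U -> cat quick]
cat mul cat quick U mul ⇒ cat mul cat quick X mul cat mul   [U -> X mul cat]
cat mul cat quick X mul cat mul ⇒ cat mul cat quick mul mul cat mul   [X -> mul]

S ⇒ S S ⇒ cat S ⇒ cat X mul ⇒ cat X U U mul ⇒ cat mul U U mul ⇒ cat mul cat quick U mul ⇒ cat mul cat quick X mul cat mul ⇒ cat mul cat quick mul mul cat mul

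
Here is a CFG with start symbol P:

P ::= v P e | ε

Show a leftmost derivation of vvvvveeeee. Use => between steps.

P => vPe => vvPee => vvvPeee => vvvvPeeee => vvvvvPeeeee => vvvvveeeee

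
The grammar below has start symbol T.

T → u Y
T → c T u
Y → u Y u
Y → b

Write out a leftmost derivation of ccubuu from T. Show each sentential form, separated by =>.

T=>cTu=>ccTuu=>ccuYuu=>ccubuu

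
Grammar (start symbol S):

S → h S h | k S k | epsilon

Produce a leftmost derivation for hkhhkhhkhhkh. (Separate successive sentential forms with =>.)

S => hSh => hkSkh => hkhShkh => hkhhShhkh => hkhhkSkhhkh => hkhhkhShkhhkh => hkhhkhhkhhkh

S => hSh   [S → h S h]
hSh => hkSkh   [S → k S k]
hkSkh => hkhShkh   [S → h S h]
hkhShkh => hkhhShhkh   [S → h S h]
hkhhShhkh => hkhhkSkhhkh   [S → k S k]
hkhhkSkhhkh => hkhhkhShkhhkh   [S → h S h]
hkhhkhShkhhkh => hkhhkhhkhhkh   [S → epsilon]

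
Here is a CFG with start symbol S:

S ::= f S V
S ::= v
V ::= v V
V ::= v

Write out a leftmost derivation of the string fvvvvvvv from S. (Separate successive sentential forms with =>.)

S => fSV   [S ::= f S V]
fSV => fvV   [S ::= v]
fvV => fvvV   [V ::= v V]
fvvV => fvvvV   [V ::= v V]
fvvvV => fvvvvV   [V ::= v V]
fvvvvV => fvvvvvV   [V ::= v V]
fvvvvvV => fvvvvvvV   [V ::= v V]
fvvvvvvV => fvvvvvvv   [V ::= v]

S=>fSV=>fvV=>fvvV=>fvvvV=>fvvvvV=>fvvvvvV=>fvvvvvvV=>fvvvvvvv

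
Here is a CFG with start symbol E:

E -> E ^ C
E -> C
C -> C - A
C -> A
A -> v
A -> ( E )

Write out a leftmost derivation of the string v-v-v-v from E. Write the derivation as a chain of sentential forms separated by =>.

E => C   [E -> C]
C => C-A   [C -> C - A]
C-A => C-A-A   [C -> C - A]
C-A-A => C-A-A-A   [C -> C - A]
C-A-A-A => A-A-A-A   [C -> A]
A-A-A-A => v-A-A-A   [A -> v]
v-A-A-A => v-v-A-A   [A -> v]
v-v-A-A => v-v-v-A   [A -> v]
v-v-v-A => v-v-v-v   [A -> v]

E => C => C-A => C-A-A => C-A-A-A => A-A-A-A => v-A-A-A => v-v-A-A => v-v-v-A => v-v-v-v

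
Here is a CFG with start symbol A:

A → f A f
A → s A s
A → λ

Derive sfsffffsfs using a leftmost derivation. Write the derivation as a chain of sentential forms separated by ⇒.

A ⇒ sAs   [A → s A s]
sAs ⇒ sfAfs   [A → f A f]
sfAfs ⇒ sfsAsfs   [A → s A s]
sfsAsfs ⇒ sfsfAfsfs   [A → f A f]
sfsfAfsfs ⇒ sfsffAffsfs   [A → f A f]
sfsffAffsfs ⇒ sfsffffsfs   [A → λ]

A ⇒ sAs ⇒ sfAfs ⇒ sfsAsfs ⇒ sfsfAfsfs ⇒ sfsffAffsfs ⇒ sfsffffsfs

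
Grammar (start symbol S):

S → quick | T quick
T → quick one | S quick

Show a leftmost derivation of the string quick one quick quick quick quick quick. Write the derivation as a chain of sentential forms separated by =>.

S => T quick => S quick quick => T quick quick quick => S quick quick quick quick => T quick quick quick quick quick => quick one quick quick quick quick quick

S => T quick   [S → T quick]
T quick => S quick quick   [T → S quick]
S quick quick => T quick quick quick   [S → T quick]
T quick quick quick => S quick quick quick quick   [T → S quick]
S quick quick quick quick => T quick quick quick quick quick   [S → T quick]
T quick quick quick quick quick => quick one quick quick quick quick quick   [T → quick one]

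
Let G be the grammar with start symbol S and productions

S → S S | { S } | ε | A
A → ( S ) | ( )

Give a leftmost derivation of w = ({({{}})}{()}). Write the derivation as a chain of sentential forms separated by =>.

S => SS   [S → S S]
SS => AS   [S → A]
AS => (S)S   [A → ( S )]
(S)S => (SS)S   [S → S S]
(SS)S => ({S}S)S   [S → { S }]
({S}S)S => ({A}S)S   [S → A]
({A}S)S => ({(S)}S)S   [A → ( S )]
({(S)}S)S => ({({S})}S)S   [S → { S }]
({({S})}S)S => ({({{S}})}S)S   [S → { S }]
({({{S}})}S)S => ({({{}})}S)S   [S → ε]
({({{}})}S)S => ({({{}})}{S})S   [S → { S }]
({({{}})}{S})S => ({({{}})}{A})S   [S → A]
({({{}})}{A})S => ({({{}})}{()})S   [A → ( )]
({({{}})}{()})S => ({({{}})}{()})   [S → ε]

S=>SS=>AS=>(S)S=>(SS)S=>({S}S)S=>({A}S)S=>({(S)}S)S=>({({S})}S)S=>({({{S}})}S)S=>({({{}})}S)S=>({({{}})}{S})S=>({({{}})}{A})S=>({({{}})}{()})S=>({({{}})}{()})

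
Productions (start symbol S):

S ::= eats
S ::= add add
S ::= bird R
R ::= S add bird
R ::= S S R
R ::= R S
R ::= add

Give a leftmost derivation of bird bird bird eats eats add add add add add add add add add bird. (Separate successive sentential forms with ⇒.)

S ⇒ bird R ⇒ bird S add bird ⇒ bird bird R add bird ⇒ bird bird S S R add bird ⇒ bird bird bird R S R add bird ⇒ bird bird bird S S R S R add bird ⇒ bird bird bird eats S R S R add bird ⇒ bird bird bird eats eats R S R add bird ⇒ bird bird bird eats eats S S R S R add bird ⇒ bird bird bird eats eats add add S R S R add bird ⇒ bird bird bird eats eats add add add add R S R add bird ⇒ bird bird bird eats eats add add add add add S R add bird ⇒ bird bird bird eats eats add add add add add add add R add bird ⇒ bird bird bird eats eats add add add add add add add add add bird

S ⇒ bird R   [S ::= bird R]
bird R ⇒ bird S add bird   [R ::= S add bird]
bird S add bird ⇒ bird bird R add bird   [S ::= bird R]
bird bird R add bird ⇒ bird bird S S R add bird   [R ::= S S R]
bird bird S S R add bird ⇒ bird bird bird R S R add bird   [S ::= bird R]
bird bird bird R S R add bird ⇒ bird bird bird S S R S R add bird   [R ::= S S R]
bird bird bird S S R S R add bird ⇒ bird bird bird eats S R S R add bird   [S ::= eats]
bird bird bird eats S R S R add bird ⇒ bird bird bird eats eats R S R add bird   [S ::= eats]
bird bird bird eats eats R S R add bird ⇒ bird bird bird eats eats S S R S R add bird   [R ::= S S R]
bird bird bird eats eats S S R S R add bird ⇒ bird bird bird eats eats add add S R S R add bird   [S ::= add add]
bird bird bird eats eats add add S R S R add bird ⇒ bird bird bird eats eats add add add add R S R add bird   [S ::= add add]
bird bird bird eats eats add add add add R S R add bird ⇒ bird bird bird eats eats add add add add add S R add bird   [R ::= add]
bird bird bird eats eats add add add add add S R add bird ⇒ bird bird bird eats eats add add add add add add add R add bird   [S ::= add add]
bird bird bird eats eats add add add add add add add R add bird ⇒ bird bird bird eats eats add add add add add add add add add bird   [R ::= add]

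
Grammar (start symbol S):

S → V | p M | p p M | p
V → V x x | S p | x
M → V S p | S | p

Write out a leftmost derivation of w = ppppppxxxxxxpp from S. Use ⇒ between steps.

S⇒ppM⇒ppVSp⇒ppVxxSp⇒ppVxxxxSp⇒ppVxxxxxxSp⇒ppSpxxxxxxSp⇒ppppMpxxxxxxSp⇒ppppppxxxxxxSp⇒ppppppxxxxxxpp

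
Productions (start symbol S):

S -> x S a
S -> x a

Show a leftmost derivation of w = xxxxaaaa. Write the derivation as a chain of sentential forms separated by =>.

S => xSa   [S -> x S a]
xSa => xxSaa   [S -> x S a]
xxSaa => xxxSaaa   [S -> x S a]
xxxSaaa => xxxxaaaa   [S -> x a]

S=>xSa=>xxSaa=>xxxSaaa=>xxxxaaaa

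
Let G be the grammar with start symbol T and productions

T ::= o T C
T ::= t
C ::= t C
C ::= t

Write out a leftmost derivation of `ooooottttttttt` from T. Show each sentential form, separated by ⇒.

T⇒oTC⇒ooTCC⇒oooTCCC⇒ooooTCCCC⇒oooooTCCCCC⇒oooootCCCCC⇒ooooottCCCC⇒oooootttCCCC⇒ooooottttCCCC⇒oooootttttCCC⇒ooooottttttCCC⇒oooootttttttCC⇒ooooottttttttC⇒ooooottttttttt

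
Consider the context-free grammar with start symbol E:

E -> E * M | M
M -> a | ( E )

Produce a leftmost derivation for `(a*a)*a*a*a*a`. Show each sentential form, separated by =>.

E => E*M   [E -> E * M]
E*M => E*M*M   [E -> E * M]
E*M*M => E*M*M*M   [E -> E * M]
E*M*M*M => E*M*M*M*M   [E -> E * M]
E*M*M*M*M => M*M*M*M*M   [E -> M]
M*M*M*M*M => (E)*M*M*M*M   [M -> ( E )]
(E)*M*M*M*M => (E*M)*M*M*M*M   [E -> E * M]
(E*M)*M*M*M*M => (M*M)*M*M*M*M   [E -> M]
(M*M)*M*M*M*M => (a*M)*M*M*M*M   [M -> a]
(a*M)*M*M*M*M => (a*a)*M*M*M*M   [M -> a]
(a*a)*M*M*M*M => (a*a)*a*M*M*M   [M -> a]
(a*a)*a*M*M*M => (a*a)*a*a*M*M   [M -> a]
(a*a)*a*a*M*M => (a*a)*a*a*a*M   [M -> a]
(a*a)*a*a*a*M => (a*a)*a*a*a*a   [M -> a]

E => E*M => E*M*M => E*M*M*M => E*M*M*M*M => M*M*M*M*M => (E)*M*M*M*M => (E*M)*M*M*M*M => (M*M)*M*M*M*M => (a*M)*M*M*M*M => (a*a)*M*M*M*M => (a*a)*a*M*M*M => (a*a)*a*a*M*M => (a*a)*a*a*a*M => (a*a)*a*a*a*a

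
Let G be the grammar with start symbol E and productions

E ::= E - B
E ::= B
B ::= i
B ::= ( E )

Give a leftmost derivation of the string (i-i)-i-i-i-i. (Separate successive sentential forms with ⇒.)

E ⇒ E-B ⇒ E-B-B ⇒ E-B-B-B ⇒ E-B-B-B-B ⇒ B-B-B-B-B ⇒ (E)-B-B-B-B ⇒ (E-B)-B-B-B-B ⇒ (B-B)-B-B-B-B ⇒ (i-B)-B-B-B-B ⇒ (i-i)-B-B-B-B ⇒ (i-i)-i-B-B-B ⇒ (i-i)-i-i-B-B ⇒ (i-i)-i-i-i-B ⇒ (i-i)-i-i-i-i

E ⇒ E-B   [E ::= E - B]
E-B ⇒ E-B-B   [E ::= E - B]
E-B-B ⇒ E-B-B-B   [E ::= E - B]
E-B-B-B ⇒ E-B-B-B-B   [E ::= E - B]
E-B-B-B-B ⇒ B-B-B-B-B   [E ::= B]
B-B-B-B-B ⇒ (E)-B-B-B-B   [B ::= ( E )]
(E)-B-B-B-B ⇒ (E-B)-B-B-B-B   [E ::= E - B]
(E-B)-B-B-B-B ⇒ (B-B)-B-B-B-B   [E ::= B]
(B-B)-B-B-B-B ⇒ (i-B)-B-B-B-B   [B ::= i]
(i-B)-B-B-B-B ⇒ (i-i)-B-B-B-B   [B ::= i]
(i-i)-B-B-B-B ⇒ (i-i)-i-B-B-B   [B ::= i]
(i-i)-i-B-B-B ⇒ (i-i)-i-i-B-B   [B ::= i]
(i-i)-i-i-B-B ⇒ (i-i)-i-i-i-B   [B ::= i]
(i-i)-i-i-i-B ⇒ (i-i)-i-i-i-i   [B ::= i]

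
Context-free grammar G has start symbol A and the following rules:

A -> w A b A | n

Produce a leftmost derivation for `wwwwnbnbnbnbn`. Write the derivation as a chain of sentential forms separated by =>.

A=>wAbA=>wwAbAbA=>wwwAbAbAbA=>wwwwAbAbAbAbA=>wwwwnbAbAbAbA=>wwwwnbnbAbAbA=>wwwwnbnbnbAbA=>wwwwnbnbnbnbA=>wwwwnbnbnbnbn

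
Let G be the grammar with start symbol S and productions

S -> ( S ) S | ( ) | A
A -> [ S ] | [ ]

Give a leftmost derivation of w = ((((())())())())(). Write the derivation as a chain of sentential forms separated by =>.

S => (S)S   [S -> ( S ) S]
(S)S => ((S)S)S   [S -> ( S ) S]
((S)S)S => (((S)S)S)S   [S -> ( S ) S]
(((S)S)S)S => ((((S)S)S)S)S   [S -> ( S ) S]
((((S)S)S)S)S => ((((())S)S)S)S   [S -> ( )]
((((())S)S)S)S => ((((())())S)S)S   [S -> ( )]
((((())())S)S)S => ((((())())())S)S   [S -> ( )]
((((())())())S)S => ((((())())())())S   [S -> ( )]
((((())())())())S => ((((())())())())()   [S -> ( )]

S => (S)S => ((S)S)S => (((S)S)S)S => ((((S)S)S)S)S => ((((())S)S)S)S => ((((())())S)S)S => ((((())())())S)S => ((((())())())())S => ((((())())())())()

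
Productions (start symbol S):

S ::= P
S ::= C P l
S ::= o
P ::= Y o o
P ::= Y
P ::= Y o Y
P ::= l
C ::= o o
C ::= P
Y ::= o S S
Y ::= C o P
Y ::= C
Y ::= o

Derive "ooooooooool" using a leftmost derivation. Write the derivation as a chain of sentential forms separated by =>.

S => CPl   [S ::= C P l]
CPl => ooPl   [C ::= o o]
ooPl => ooYl   [P ::= Y]
ooYl => ooCoPl   [Y ::= C o P]
ooCoPl => oooooPl   [C ::= o o]
oooooPl => oooooYoYl   [P ::= Y o Y]
oooooYoYl => oooooCoYl   [Y ::= C]
oooooCoYl => ooooooooYl   [C ::= o o]
ooooooooYl => ooooooooCl   [Y ::= C]
ooooooooCl => ooooooooool   [C ::= o o]

S => CPl => ooPl => ooYl => ooCoPl => oooooPl => oooooYoYl => oooooCoYl => ooooooooYl => ooooooooCl => ooooooooool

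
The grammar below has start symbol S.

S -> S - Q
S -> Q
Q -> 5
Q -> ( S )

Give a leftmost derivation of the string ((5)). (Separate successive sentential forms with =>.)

S => Q => (S) => (Q) => ((S)) => ((Q)) => ((5))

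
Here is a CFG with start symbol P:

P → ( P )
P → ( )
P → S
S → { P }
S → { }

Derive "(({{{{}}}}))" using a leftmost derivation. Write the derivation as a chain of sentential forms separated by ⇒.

P ⇒ (P) ⇒ ((P)) ⇒ ((S)) ⇒ (({P})) ⇒ (({S})) ⇒ (({{P}})) ⇒ (({{S}})) ⇒ (({{{P}}})) ⇒ (({{{S}}})) ⇒ (({{{{}}}}))

P ⇒ (P)   [P → ( P )]
(P) ⇒ ((P))   [P → ( P )]
((P)) ⇒ ((S))   [P → S]
((S)) ⇒ (({P}))   [S → { P }]
(({P})) ⇒ (({S}))   [P → S]
(({S})) ⇒ (({{P}}))   [S → { P }]
(({{P}})) ⇒ (({{S}}))   [P → S]
(({{S}})) ⇒ (({{{P}}}))   [S → { P }]
(({{{P}}})) ⇒ (({{{S}}}))   [P → S]
(({{{S}}})) ⇒ (({{{{}}}}))   [S → { }]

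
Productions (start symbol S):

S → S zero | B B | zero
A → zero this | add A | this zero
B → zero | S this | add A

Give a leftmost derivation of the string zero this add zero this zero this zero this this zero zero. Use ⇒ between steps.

S ⇒ S zero ⇒ B B zero ⇒ S this B zero ⇒ B B this B zero ⇒ S this B this B zero ⇒ zero this B this B zero ⇒ zero this S this this B zero ⇒ zero this S zero this this B zero ⇒ zero this B B zero this this B zero ⇒ zero this add A B zero this this B zero ⇒ zero this add zero this B zero this this B zero ⇒ zero this add zero this S this zero this this B zero ⇒ zero this add zero this zero this zero this this B zero ⇒ zero this add zero this zero this zero this this zero zero

S ⇒ S zero   [S → S zero]
S zero ⇒ B B zero   [S → B B]
B B zero ⇒ S this B zero   [B → S this]
S this B zero ⇒ B B this B zero   [S → B B]
B B this B zero ⇒ S this B this B zero   [B → S this]
S this B this B zero ⇒ zero this B this B zero   [S → zero]
zero this B this B zero ⇒ zero this S this this B zero   [B → S this]
zero this S this this B zero ⇒ zero this S zero this this B zero   [S → S zero]
zero this S zero this this B zero ⇒ zero this B B zero this this B zero   [S → B B]
zero this B B zero this this B zero ⇒ zero this add A B zero this this B zero   [B → add A]
zero this add A B zero this this B zero ⇒ zero this add zero this B zero this this B zero   [A → zero this]
zero this add zero this B zero this this B zero ⇒ zero this add zero this S this zero this this B zero   [B → S this]
zero this add zero this S this zero this this B zero ⇒ zero this add zero this zero this zero this this B zero   [S → zero]
zero this add zero this zero this zero this this B zero ⇒ zero this add zero this zero this zero this this zero zero   [B → zero]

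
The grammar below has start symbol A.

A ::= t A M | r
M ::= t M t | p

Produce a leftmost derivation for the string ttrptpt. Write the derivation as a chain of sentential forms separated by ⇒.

A ⇒ tAM   [A ::= t A M]
tAM ⇒ ttAMM   [A ::= t A M]
ttAMM ⇒ ttrMM   [A ::= r]
ttrMM ⇒ ttrpM   [M ::= p]
ttrpM ⇒ ttrptMt   [M ::= t M t]
ttrptMt ⇒ ttrptpt   [M ::= p]

A ⇒ tAM ⇒ ttAMM ⇒ ttrMM ⇒ ttrpM ⇒ ttrptMt ⇒ ttrptpt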